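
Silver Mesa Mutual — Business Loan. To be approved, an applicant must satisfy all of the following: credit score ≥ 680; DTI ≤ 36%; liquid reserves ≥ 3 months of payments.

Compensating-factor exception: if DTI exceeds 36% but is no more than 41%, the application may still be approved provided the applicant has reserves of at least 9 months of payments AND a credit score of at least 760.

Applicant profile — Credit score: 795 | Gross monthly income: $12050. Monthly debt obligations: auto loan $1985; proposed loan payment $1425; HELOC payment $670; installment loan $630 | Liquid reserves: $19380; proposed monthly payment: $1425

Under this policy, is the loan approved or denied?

Approved

Credit score 795 ≥ 680 (meets base)
Total debts = (1,985 + 1,425 + 670 + 630) = 4,710. DTI: 4,710 ÷ 12,050 = 39.1%, over the 36% base limit.
Reserves: 19,380 ÷ 1,425 = 13.6 months (meets 3-month minimum)
39.1% falls in the override range (36%–41%), so the compensating-factor test applies.
Override check — reserves: 13.6 mo (ok); score: 795 (ok).
Both compensating conditions met → exception applies.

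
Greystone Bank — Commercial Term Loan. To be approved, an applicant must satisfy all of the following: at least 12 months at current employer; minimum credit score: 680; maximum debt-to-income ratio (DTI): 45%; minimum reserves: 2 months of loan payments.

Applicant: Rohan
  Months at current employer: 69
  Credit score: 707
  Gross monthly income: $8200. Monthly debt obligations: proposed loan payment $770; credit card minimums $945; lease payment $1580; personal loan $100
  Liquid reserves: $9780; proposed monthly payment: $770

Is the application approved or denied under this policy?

Employment 69 ≥ 12 months
Credit score 707 ≥ 680 (meets)
Total monthly debts = (770 + 945 + 1,580 + 100) = 3,395. Debt-to-income = 3,395/8,200 = 41.4% — meets 45% limit
Reserves: 9,780 ÷ 770 = 12.7 months (meets 2-month minimum)
All criteria satisfied.

Approved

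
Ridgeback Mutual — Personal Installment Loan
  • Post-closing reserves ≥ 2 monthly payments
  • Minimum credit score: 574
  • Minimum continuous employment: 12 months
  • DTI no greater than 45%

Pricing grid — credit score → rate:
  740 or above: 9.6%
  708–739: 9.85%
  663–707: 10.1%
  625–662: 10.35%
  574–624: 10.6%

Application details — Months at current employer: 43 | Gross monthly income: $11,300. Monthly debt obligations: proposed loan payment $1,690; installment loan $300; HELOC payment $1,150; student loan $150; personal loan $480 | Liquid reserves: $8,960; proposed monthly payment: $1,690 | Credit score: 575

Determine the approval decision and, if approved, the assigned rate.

Credit score 575 ≥ 574 (meets minimum)
Employment 43 ≥ 12 months
Reserves = 8,960/1,690 = 5.3 months ≥ 2
Total monthly debts = (1,690 + 300 + 1,150 + 150 + 480) = 3,770. Debt-to-income = 3,770/11,300 = 33.4% — meets 45% limit
All requirements met. Score 575 falls in the 574–624 tier → 10.6%.

Approved at 10.6%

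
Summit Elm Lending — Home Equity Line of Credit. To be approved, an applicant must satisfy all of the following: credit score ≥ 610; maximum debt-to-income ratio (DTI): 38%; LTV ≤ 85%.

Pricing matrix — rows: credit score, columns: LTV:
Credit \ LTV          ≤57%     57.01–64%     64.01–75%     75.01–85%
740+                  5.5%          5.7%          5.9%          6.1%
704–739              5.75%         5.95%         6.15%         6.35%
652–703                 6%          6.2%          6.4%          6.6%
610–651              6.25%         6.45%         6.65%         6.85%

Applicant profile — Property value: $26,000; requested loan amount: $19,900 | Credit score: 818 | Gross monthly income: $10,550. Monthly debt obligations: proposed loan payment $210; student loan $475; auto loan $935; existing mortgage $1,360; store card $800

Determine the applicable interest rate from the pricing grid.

6.1%

Credit score 818 ≥ 610; Total monthly debts = (210 + 475 + 935 + 1,360 + 800) = 3,780. Debt-to-income = 3,780/10,550 = 35.8% — meets 38% limit
Loan-to-value = 19,900/26,000 = 76.5% — pass (85% max)
Row: 818 falls in 740+. Column: 76.5% falls in 75.01–85%. Rate = 6.1%.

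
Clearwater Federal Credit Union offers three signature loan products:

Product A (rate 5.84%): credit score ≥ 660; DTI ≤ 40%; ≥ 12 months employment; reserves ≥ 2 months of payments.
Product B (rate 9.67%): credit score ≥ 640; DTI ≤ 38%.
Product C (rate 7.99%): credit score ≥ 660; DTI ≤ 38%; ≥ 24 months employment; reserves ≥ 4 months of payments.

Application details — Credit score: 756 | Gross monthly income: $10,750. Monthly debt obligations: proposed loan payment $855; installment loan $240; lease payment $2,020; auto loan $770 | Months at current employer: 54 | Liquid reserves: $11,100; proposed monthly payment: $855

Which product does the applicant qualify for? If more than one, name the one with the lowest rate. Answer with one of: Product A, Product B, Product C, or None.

Product A

Total debts = (855 + 240 + 2,020 + 770) = 3,885; DTI = 3,885/10,750 = 36.1%.
Reserves = 11,100/855 = 13.0 months.
Product A: score 756 ≥ 660; DTI 36.1% ≤ 40%; employment 54 ≥ 12 mo; reserves 13.0 ≥ 2 mo → qualifies.
Product B: score 756 ≥ 640; DTI 36.1% ≤ 38% → qualifies.
Product C: score 756 ≥ 660; DTI 36.1% ≤ 38%; employment 54 ≥ 24 mo; reserves 13.0 ≥ 4 mo → qualifies.
Qualifying: Product A, Product B, Product C. Lowest rate is 5.84% → Product A.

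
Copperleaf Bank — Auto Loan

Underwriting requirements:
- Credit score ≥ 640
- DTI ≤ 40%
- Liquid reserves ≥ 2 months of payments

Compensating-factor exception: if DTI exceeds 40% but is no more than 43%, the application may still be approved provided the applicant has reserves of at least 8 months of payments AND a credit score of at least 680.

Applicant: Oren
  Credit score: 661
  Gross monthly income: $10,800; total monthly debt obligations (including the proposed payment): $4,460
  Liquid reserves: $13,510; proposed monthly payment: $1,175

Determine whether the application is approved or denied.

Credit score 661 ≥ 640 (meets base)
DTI = 4,460/10,800 = 41.3% > 40% — standard DTI limit exceeded.
Reserves = 13,510/1,175 = 11.5 months ≥ 2
41.3% falls in the override range (40%–43%), so the compensating-factor test applies.
Override check — reserves: 11.5 mo (ok); score: 661 (below 680).
Override conditions not both satisfied; exception does not apply.

Denied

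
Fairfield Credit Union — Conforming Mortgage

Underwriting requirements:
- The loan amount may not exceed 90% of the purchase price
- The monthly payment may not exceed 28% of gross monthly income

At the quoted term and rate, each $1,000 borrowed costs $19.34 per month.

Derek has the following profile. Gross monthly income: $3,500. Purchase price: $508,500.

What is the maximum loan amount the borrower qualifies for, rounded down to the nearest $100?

Payment cap: 28% × $3,500 = $980/month.
At $19.34 per $1,000, that supports 980/19.34 × 1,000 ≈ $50,672 → $50,600.
LTV cap: 90% × $508,500 = $457,650 → $457,600.
Binding constraint: payment-to-income.

$50,600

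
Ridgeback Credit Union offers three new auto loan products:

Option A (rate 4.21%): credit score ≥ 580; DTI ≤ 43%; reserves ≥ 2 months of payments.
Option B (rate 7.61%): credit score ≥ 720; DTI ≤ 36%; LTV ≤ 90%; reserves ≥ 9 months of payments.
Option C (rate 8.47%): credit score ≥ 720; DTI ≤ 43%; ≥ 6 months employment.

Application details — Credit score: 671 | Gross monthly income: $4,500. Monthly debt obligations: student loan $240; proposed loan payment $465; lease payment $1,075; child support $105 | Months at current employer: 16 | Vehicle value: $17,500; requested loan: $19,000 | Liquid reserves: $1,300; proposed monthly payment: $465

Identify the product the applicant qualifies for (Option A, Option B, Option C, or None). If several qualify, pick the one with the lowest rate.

Option A

Total debts = (240 + 465 + 1,075 + 105) = 1,885; DTI = 1,885/4,500 = 41.9%.
LTV = 19,000/17,500 = 108.6%.
Reserves = 1,300/465 = 2.8 months.
Option A: score 671 ≥ 580; DTI 41.9% ≤ 43%; reserves 2.8 ≥ 2 mo → qualifies.
Option B: score 671 < 720; DTI 41.9% > 36%; LTV 108.6% > 90%; reserves 2.8 < 9 mo → does not qualify.
Option C: score 671 < 720; DTI 41.9% ≤ 43%; employment 16 ≥ 6 mo → does not qualify.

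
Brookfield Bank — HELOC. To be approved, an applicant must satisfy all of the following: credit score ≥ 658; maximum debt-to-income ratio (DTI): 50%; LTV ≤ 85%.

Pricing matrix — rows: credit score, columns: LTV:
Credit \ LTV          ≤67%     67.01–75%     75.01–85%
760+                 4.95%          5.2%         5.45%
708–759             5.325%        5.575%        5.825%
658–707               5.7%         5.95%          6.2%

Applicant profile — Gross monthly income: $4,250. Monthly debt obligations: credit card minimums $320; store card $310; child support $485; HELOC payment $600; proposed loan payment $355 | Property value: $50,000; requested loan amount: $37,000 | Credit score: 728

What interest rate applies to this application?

Credit score 728 ≥ 658; Total monthly debts = (320 + 310 + 485 + 600 + 355) = 2,070. DTI = 2,070/4,250 = 48.7% ≤ 50%
LTV = 37,000/50,000 = 74% ≤ 85%
Credit 728 → row 708–759; LTV 74% → column 67.01–75%. Grid cell → 5.575%.

5.575%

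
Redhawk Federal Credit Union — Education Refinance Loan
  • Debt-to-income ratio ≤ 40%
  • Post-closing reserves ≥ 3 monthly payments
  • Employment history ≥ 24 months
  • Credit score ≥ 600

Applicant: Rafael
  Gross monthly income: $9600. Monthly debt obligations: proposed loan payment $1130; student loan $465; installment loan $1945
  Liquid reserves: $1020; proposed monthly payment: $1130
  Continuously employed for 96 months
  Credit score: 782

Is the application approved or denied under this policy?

Denied

Total monthly debts = (1,130 + 465 + 1,945) = 3,540. DTI = 3,540/9,600 = 36.9% ≤ 40%
Reserves = 1,020/1,130 = 0.9 months < 3
Employment 96 ≥ 24 months
Credit score 782 ≥ 600 (meets)
Fails on reserves.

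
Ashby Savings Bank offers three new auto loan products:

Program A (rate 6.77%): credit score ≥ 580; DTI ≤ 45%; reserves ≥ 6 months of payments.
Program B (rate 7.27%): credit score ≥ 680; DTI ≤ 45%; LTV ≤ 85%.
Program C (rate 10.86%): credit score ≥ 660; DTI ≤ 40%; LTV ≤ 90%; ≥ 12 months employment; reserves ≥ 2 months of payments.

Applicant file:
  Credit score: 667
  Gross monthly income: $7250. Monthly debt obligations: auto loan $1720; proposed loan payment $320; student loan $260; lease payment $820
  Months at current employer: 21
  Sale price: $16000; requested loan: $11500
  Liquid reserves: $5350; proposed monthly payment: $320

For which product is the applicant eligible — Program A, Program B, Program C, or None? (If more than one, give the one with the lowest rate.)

Program A

Total debts = (1,720 + 320 + 260 + 820) = 3,120; DTI = 3,120/7,250 = 43%.
LTV = 11,500/16,000 = 71.9%.
Reserves = 5,350/320 = 16.7 months.
Program A: score 667 ≥ 580; DTI 43% ≤ 45%; reserves 16.7 ≥ 6 mo → qualifies.
Program B: score 667 < 680; DTI 43% ≤ 45%; LTV 71.9% ≤ 85% → does not qualify.
Program C: score 667 ≥ 660; DTI 43% > 40%; LTV 71.9% ≤ 90%; employment 21 ≥ 12 mo; reserves 16.7 ≥ 2 mo → does not qualify.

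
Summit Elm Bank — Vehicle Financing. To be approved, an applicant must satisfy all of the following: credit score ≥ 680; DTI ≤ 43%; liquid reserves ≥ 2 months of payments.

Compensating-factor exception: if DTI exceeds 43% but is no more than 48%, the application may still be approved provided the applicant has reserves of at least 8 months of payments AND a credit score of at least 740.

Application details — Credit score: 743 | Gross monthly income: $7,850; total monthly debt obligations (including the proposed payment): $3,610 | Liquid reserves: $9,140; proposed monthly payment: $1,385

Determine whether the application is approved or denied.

Credit score 743 ≥ 680 (meets base)
DTI = 3,610/7,850 = 46% > 43% — standard DTI limit exceeded.
Reserves: 9,140 ÷ 1,385 = 6.6 months (meets 2-month minimum)
DTI 46% is within the 43%–48% exception band; checking compensating factors.
Reserves 6.6 < 8 months; credit score 743 ≥ 740.
Override conditions not both satisfied; exception does not apply.

Denied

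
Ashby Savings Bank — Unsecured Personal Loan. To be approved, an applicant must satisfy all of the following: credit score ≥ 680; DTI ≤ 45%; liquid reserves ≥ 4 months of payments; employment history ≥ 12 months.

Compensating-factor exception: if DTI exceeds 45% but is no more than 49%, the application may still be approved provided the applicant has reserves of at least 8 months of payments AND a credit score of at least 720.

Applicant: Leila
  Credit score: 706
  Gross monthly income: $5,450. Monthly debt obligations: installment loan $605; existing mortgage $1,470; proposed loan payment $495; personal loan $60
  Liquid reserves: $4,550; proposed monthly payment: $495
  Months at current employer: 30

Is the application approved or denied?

Denied

Credit score 706 ≥ 680 (meets base)
Total debts = (605 + 1,470 + 495 + 60) = 2,630. DTI = 2,630/5,450 = 48.3% > 45% — standard DTI limit exceeded.
Liquid reserves cover 4,550/495 = 9.2 months — ≥ 4 required
Employment 30 ≥ 12 months
48.3% falls in the override range (45%–49%), so the compensating-factor test applies.
Reserves 9.2 ≥ 8 months; credit score 706 < 720.
Compensating-factor requirement not fully met.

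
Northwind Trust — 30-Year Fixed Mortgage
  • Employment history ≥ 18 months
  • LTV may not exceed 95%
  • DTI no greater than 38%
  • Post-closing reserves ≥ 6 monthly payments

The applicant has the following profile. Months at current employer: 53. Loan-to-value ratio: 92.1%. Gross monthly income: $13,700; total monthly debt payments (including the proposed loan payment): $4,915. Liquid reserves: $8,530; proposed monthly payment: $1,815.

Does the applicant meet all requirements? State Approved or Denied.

Denied

Employment 53 ≥ 18 months
LTV 92.1% — within 95%
DTI = 4,915/13,700 = 35.9% ≤ 38%
Liquid reserves cover 8,530/1,815 = 4.7 months — < 6 required
Fails on reserves.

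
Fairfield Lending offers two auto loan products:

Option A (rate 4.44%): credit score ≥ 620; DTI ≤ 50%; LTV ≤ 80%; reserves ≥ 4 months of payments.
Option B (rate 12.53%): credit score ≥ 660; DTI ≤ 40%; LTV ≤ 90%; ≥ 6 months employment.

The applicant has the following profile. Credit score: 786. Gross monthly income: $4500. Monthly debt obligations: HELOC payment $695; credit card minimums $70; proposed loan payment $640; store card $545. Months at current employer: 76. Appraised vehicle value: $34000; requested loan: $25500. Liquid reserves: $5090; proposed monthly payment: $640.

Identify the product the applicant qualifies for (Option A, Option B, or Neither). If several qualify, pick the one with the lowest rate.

Total debts = (695 + 70 + 640 + 545) = 1,950; DTI = 1,950/4,500 = 43.3%.
LTV = 25,500/34,000 = 75%.
Reserves = 5,090/640 = 8.0 months.
Option A: score 786 ≥ 620; DTI 43.3% ≤ 50%; LTV 75% ≤ 80%; reserves 8.0 ≥ 4 mo → qualifies.
Option B: score 786 ≥ 660; DTI 43.3% > 40%; LTV 75% ≤ 90%; employment 76 ≥ 6 mo → does not qualify.

Option A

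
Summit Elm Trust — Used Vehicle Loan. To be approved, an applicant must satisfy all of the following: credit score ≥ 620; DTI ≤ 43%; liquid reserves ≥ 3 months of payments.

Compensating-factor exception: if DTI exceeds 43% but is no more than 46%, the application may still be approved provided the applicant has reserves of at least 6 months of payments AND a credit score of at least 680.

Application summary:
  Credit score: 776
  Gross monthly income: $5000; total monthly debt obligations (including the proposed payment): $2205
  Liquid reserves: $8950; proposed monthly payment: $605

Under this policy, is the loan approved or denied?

Credit score 776 ≥ 620 (meets base)
DTI = 2,205/5,000 = 44.1% > 43% — standard DTI limit exceeded.
Reserves: 8,950 ÷ 605 = 14.8 months (meets 3-month minimum)
44.1% falls in the override range (43%–46%), so the compensating-factor test applies.
Override check — reserves: 14.8 mo (ok); score: 776 (ok).
Both override conditions satisfied; DTI exception granted.

Approved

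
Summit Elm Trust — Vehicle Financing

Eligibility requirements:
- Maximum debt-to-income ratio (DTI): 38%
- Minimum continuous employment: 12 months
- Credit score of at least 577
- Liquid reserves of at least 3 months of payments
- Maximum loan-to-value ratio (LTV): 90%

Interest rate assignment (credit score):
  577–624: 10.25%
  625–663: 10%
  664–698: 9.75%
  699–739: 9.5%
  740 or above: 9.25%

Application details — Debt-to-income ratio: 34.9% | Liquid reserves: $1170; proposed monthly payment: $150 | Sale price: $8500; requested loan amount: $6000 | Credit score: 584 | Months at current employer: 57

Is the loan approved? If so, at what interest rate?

Credit score 584 ≥ 577 (meets minimum)
DTI 34.9% is within the 38% limit
Reserves = 1,170/150 = 7.8 months ≥ 3
LTV = 6,000/8,500 = 70.6% ≤ 90%
Employment 57 ≥ 12 months
All requirements met. Score 584 falls in the 577–624 tier → 10.25%.

Approved at 10.25%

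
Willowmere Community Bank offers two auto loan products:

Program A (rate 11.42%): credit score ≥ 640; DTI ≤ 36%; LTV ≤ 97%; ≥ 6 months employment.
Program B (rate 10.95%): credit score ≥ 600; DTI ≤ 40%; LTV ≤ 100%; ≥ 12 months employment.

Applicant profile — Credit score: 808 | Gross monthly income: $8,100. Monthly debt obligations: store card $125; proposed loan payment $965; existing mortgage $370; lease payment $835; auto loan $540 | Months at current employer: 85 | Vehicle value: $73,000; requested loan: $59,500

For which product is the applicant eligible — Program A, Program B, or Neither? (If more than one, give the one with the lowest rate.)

Program B

Total debts = (125 + 965 + 370 + 835 + 540) = 2,835; DTI = 2,835/8,100 = 35%.
LTV = 59,500/73,000 = 81.5%.
Program A: score 808 ≥ 640; DTI 35% ≤ 36%; LTV 81.5% ≤ 97%; employment 85 ≥ 6 mo → qualifies.
Program B: score 808 ≥ 600; DTI 35% ≤ 40%; LTV 81.5% ≤ 100%; employment 85 ≥ 12 mo → qualifies.
Qualifying: Program A, Program B. Lowest rate is 10.95% → Program B.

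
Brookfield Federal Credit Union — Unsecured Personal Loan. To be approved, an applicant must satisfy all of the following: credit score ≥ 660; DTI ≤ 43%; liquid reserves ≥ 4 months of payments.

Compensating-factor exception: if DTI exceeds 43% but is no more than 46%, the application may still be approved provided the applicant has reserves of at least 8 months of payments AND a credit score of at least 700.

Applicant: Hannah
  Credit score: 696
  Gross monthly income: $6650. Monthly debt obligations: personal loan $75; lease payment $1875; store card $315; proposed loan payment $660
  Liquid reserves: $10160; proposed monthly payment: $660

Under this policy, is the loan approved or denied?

Credit score 696 ≥ 660 (meets base)
Total debts = (75 + 1,875 + 315 + 660) = 2,925. DTI: 2,925 ÷ 6,650 = 44%, over the 43% base limit.
Reserves = 10,160/660 = 15.4 months ≥ 4
DTI 44% is within the 43%–46% exception band; checking compensating factors.
Override check — reserves: 15.4 mo (ok); score: 696 (below 700).
Compensating-factor requirement not fully met.

Denied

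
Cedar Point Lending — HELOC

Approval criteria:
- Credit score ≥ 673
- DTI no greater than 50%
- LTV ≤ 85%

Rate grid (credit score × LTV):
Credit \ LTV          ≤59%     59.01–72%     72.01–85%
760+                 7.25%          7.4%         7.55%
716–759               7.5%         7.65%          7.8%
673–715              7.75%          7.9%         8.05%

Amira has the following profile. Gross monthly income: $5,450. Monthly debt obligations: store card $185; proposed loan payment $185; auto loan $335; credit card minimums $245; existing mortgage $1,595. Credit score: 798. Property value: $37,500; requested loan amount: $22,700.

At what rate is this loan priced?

Credit score 798 ≥ 673; Total monthly debts = (185 + 185 + 335 + 245 + 1,595) = 2,545. DTI: 2,545 ÷ 5,450 = 46.7%, within the 50% cap
LTV = 22,700/37,500 = 60.5% ≤ 85%
Row: 798 falls in 760+. Column: 60.5% falls in 59.01–72%. Rate = 7.4%.

7.4%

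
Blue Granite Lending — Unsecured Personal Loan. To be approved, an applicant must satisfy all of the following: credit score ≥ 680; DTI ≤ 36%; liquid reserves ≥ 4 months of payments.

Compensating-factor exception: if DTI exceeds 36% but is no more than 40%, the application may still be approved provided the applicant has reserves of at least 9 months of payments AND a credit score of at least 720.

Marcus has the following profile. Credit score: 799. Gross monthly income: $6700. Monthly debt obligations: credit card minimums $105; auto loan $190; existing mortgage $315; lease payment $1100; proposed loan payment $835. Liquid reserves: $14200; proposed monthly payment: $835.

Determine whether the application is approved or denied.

Approved

Credit score 799 ≥ 680 (meets base)
Total debts = (105 + 190 + 315 + 1,100 + 835) = 2,545. DTI: 2,545 ÷ 6,700 = 38%, over the 36% base limit.
Reserves: 14,200 ÷ 835 = 17.0 months (meets 4-month minimum)
38% falls in the override range (36%–40%), so the compensating-factor test applies.
Reserves 17.0 ≥ 9 months; credit score 799 ≥ 720.
Both override conditions satisfied; DTI exception granted.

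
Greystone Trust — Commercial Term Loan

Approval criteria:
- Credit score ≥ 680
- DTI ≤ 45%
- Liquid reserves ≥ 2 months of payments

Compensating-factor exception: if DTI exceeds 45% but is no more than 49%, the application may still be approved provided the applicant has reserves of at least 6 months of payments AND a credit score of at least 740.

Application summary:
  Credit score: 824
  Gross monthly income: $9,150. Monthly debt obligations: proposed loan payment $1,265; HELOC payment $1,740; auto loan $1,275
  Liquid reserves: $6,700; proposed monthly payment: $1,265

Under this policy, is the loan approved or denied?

Credit score 824 ≥ 680 (meets base)
Total debts = (1,265 + 1,740 + 1,275) = 4,280. DTI: 4,280 ÷ 9,150 = 46.8%, over the 45% base limit.
Liquid reserves cover 6,700/1,265 = 5.3 months — ≥ 2 required
DTI 46.8% is within the 45%–49% exception band; checking compensating factors.
Reserves 5.3 < 6 months; credit score 824 ≥ 740.
Override conditions not both satisfied; exception does not apply.

Denied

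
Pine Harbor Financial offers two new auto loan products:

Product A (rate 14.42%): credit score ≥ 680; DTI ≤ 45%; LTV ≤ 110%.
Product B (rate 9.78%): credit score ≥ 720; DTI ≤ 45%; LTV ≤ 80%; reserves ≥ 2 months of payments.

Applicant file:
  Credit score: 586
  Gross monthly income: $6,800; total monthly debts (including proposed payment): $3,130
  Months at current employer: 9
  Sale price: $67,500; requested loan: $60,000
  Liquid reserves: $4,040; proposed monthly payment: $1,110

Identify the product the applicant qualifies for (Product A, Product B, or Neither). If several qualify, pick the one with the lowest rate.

DTI = 3,130/6,800 = 46%.
LTV = 60,000/67,500 = 88.9%.
Reserves = 4,040/1,110 = 3.6 months.
Product A: score 586 < 680; DTI 46% > 45%; LTV 88.9% ≤ 110% → does not qualify.
Product B: score 586 < 720; DTI 46% > 45%; LTV 88.9% > 80%; reserves 3.6 ≥ 2 mo → does not qualify.

Neither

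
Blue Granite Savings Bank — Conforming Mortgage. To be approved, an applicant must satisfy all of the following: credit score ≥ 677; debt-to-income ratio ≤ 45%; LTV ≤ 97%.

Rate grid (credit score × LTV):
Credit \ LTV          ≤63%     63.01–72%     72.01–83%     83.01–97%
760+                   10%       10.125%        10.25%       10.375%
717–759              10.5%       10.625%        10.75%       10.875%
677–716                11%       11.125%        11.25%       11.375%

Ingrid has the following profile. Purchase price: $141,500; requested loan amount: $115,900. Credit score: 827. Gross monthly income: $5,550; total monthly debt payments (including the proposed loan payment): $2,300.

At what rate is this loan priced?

Credit score 827 ≥ 677; DTI: 2,300 ÷ 5,550 = 41.4%, within the 45% cap
LTV: 115,900 ÷ 141,500 = 81.9%, within 97% cap
Score 827 is in the 760+ band; LTV 81.9% is in the 72.01–83% band → 10.25%.

10.25%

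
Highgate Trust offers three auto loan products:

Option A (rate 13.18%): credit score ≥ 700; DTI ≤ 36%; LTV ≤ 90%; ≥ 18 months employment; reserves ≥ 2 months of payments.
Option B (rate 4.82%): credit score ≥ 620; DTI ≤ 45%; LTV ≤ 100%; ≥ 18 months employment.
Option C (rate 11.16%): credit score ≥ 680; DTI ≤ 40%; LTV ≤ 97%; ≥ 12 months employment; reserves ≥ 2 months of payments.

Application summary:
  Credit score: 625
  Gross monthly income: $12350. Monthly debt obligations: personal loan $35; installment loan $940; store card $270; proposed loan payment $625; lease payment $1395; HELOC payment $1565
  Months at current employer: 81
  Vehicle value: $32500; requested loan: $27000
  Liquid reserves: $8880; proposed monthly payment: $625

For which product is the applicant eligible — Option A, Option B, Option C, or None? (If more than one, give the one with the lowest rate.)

Total debts = (35 + 940 + 270 + 625 + 1,395 + 1,565) = 4,830; DTI = 4,830/12,350 = 39.1%.
LTV = 27,000/32,500 = 83.1%.
Reserves = 8,880/625 = 14.2 months.
Option A: score 625 < 700; DTI 39.1% > 36%; LTV 83.1% ≤ 90%; employment 81 ≥ 18 mo; reserves 14.2 ≥ 2 mo → does not qualify.
Option B: score 625 ≥ 620; DTI 39.1% ≤ 45%; LTV 83.1% ≤ 100%; employment 81 ≥ 18 mo → qualifies.
Option C: score 625 < 680; DTI 39.1% ≤ 40%; LTV 83.1% ≤ 97%; employment 81 ≥ 12 mo; reserves 14.2 ≥ 2 mo → does not qualify.

Option B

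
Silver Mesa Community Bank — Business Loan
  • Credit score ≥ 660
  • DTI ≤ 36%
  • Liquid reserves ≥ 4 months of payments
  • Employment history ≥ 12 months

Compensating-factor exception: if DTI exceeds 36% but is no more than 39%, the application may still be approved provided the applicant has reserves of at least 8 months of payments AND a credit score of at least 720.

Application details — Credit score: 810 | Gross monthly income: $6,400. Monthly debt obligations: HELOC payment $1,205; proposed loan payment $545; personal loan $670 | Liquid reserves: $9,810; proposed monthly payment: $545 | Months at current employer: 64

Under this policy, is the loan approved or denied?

Approved

Credit score 810 ≥ 660 (meets base)
Total debts = (1,205 + 545 + 670) = 2,420. DTI: 2,420 ÷ 6,400 = 37.8%, over the 36% base limit.
Liquid reserves cover 9,810/545 = 18.0 months — ≥ 4 required
Employment 64 ≥ 12 months
37.8% falls in the override range (36%–39%), so the compensating-factor test applies.
Reserves 18.0 ≥ 8 months; credit score 810 ≥ 720.
Both override conditions satisfied; DTI exception granted.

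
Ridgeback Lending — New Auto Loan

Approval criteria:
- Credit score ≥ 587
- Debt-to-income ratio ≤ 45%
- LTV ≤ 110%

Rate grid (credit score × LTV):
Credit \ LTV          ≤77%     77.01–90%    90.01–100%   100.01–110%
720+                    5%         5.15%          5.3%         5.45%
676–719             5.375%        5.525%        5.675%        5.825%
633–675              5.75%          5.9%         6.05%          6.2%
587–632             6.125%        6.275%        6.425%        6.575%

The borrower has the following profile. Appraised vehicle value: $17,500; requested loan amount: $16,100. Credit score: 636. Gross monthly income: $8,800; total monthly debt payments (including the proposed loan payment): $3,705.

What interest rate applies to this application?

Credit score 636 ≥ 587; Debt-to-income = 3,705/8,800 = 42.1% — meets 45% limit
Loan-to-value = 16,100/17,500 = 92% — pass (110% max)
Row: 636 falls in 633–675. Column: 92% falls in 90.01–100%. Rate = 6.05%.

6.05%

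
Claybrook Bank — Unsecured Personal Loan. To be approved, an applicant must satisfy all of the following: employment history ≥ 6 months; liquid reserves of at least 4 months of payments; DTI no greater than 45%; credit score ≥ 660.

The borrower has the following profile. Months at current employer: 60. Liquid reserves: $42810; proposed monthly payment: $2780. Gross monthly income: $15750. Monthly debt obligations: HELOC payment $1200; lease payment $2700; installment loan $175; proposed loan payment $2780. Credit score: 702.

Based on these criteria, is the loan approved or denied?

Employment 60 ≥ 6 months
Reserves = 42,810/2,780 = 15.4 months ≥ 4
Total monthly debts = (1,200 + 2,700 + 175 + 2,780) = 6,855. Debt-to-income = 6,855/15,750 = 43.5% — meets 45% limit
Credit score 702 ≥ 660 (meets)
All criteria satisfied.

Approved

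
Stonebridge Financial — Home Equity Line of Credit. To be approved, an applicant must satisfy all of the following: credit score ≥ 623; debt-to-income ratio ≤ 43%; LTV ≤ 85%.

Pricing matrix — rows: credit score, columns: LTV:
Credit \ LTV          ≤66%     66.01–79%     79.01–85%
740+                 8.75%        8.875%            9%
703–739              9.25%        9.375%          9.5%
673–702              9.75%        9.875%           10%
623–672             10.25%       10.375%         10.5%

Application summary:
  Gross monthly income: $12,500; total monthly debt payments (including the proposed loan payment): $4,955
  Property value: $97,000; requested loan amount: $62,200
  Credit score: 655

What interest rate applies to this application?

10.25%

Credit score 655 ≥ 623; DTI = 4,955/12,500 = 39.6% ≤ 43%
LTV: 62,200 ÷ 97,000 = 64.1%, within 85% cap
Score 655 is in the 623–672 band; LTV 64.1% is in the ≤66% band → 10.25%.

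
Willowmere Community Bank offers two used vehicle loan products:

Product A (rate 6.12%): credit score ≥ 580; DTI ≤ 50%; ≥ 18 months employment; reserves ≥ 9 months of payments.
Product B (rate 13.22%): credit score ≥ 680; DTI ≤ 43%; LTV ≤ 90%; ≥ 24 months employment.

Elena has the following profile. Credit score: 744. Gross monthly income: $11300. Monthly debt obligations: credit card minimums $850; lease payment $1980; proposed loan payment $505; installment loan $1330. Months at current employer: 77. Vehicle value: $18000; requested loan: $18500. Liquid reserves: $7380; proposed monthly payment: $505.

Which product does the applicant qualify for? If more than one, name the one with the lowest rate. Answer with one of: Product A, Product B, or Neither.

Total debts = (850 + 1,980 + 505 + 1,330) = 4,665; DTI = 4,665/11,300 = 41.3%.
LTV = 18,500/18,000 = 102.8%.
Reserves = 7,380/505 = 14.6 months.
Product A: score 744 ≥ 580; DTI 41.3% ≤ 50%; employment 77 ≥ 18 mo; reserves 14.6 ≥ 9 mo → qualifies.
Product B: score 744 ≥ 680; DTI 41.3% ≤ 43%; LTV 102.8% > 90%; employment 77 ≥ 24 mo → does not qualify.

Product A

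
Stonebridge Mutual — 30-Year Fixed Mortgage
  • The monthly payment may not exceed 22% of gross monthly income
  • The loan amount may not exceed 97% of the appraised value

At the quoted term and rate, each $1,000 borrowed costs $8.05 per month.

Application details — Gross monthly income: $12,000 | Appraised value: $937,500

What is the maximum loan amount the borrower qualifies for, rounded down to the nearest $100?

$327,900

Payment cap: 22% × $12,000 = $2,640/month.
At $8.05 per $1,000, that supports 2,640/8.05 × 1,000 ≈ $327,950 → $327,900.
LTV cap: 97% × $937,500 = $909,375 → $909,300.
Binding constraint: payment-to-income.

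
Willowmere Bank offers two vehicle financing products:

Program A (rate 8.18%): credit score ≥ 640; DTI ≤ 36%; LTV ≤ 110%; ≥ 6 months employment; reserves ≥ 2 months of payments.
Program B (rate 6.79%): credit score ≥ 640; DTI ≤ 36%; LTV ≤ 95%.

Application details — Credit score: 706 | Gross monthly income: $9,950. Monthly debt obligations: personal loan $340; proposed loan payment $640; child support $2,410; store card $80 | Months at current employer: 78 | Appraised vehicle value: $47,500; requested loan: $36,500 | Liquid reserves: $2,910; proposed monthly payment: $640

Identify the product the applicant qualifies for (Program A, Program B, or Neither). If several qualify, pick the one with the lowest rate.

Total debts = (340 + 640 + 2,410 + 80) = 3,470; DTI = 3,470/9,950 = 34.9%.
LTV = 36,500/47,500 = 76.8%.
Reserves = 2,910/640 = 4.5 months.
Program A: score 706 ≥ 640; DTI 34.9% ≤ 36%; LTV 76.8% ≤ 110%; employment 78 ≥ 6 mo; reserves 4.5 ≥ 2 mo → qualifies.
Program B: score 706 ≥ 640; DTI 34.9% ≤ 36%; LTV 76.8% ≤ 95% → qualifies.
Qualifying: Program A, Program B. Lowest rate is 6.79% → Program B.

Program B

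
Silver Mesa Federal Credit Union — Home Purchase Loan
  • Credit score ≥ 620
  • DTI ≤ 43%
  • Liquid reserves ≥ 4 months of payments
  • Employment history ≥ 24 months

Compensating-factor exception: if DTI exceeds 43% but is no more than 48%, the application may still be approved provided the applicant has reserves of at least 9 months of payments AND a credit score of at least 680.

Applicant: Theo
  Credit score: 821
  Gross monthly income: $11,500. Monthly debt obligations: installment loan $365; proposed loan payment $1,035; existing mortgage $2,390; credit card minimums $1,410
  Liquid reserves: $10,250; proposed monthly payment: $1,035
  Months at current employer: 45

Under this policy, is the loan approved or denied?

Credit score 821 ≥ 620 (meets base)
Total debts = (365 + 1,035 + 2,390 + 1,410) = 5,200. DTI: 5,200 ÷ 11,500 = 45.2%, over the 43% base limit.
Reserves = 10,250/1,035 = 9.9 months ≥ 4
Employment 45 ≥ 24 months
DTI 45.2% is within the 43%–48% exception band; checking compensating factors.
Reserves 9.9 ≥ 9 months; credit score 821 ≥ 680.
Both compensating conditions met → exception applies.

Approved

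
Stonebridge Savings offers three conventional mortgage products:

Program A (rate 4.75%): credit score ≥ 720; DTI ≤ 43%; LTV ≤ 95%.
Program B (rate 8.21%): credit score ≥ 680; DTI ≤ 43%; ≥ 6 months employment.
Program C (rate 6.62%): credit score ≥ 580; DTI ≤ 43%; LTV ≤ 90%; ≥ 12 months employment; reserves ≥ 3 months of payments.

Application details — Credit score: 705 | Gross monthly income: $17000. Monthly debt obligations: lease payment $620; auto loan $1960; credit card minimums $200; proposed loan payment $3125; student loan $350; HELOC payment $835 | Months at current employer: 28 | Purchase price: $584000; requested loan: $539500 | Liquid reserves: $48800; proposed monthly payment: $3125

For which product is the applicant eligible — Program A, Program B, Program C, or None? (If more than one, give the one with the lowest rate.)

Total debts = (620 + 1,960 + 200 + 3,125 + 350 + 835) = 7,090; DTI = 7,090/17,000 = 41.7%.
LTV = 539,500/584,000 = 92.4%.
Reserves = 48,800/3,125 = 15.6 months.
Program A: score 705 < 720; DTI 41.7% ≤ 43%; LTV 92.4% ≤ 95% → does not qualify.
Program B: score 705 ≥ 680; DTI 41.7% ≤ 43%; employment 28 ≥ 6 mo → qualifies.
Program C: score 705 ≥ 580; DTI 41.7% ≤ 43%; LTV 92.4% > 90%; employment 28 ≥ 12 mo; reserves 15.6 ≥ 3 mo → does not qualify.

Program B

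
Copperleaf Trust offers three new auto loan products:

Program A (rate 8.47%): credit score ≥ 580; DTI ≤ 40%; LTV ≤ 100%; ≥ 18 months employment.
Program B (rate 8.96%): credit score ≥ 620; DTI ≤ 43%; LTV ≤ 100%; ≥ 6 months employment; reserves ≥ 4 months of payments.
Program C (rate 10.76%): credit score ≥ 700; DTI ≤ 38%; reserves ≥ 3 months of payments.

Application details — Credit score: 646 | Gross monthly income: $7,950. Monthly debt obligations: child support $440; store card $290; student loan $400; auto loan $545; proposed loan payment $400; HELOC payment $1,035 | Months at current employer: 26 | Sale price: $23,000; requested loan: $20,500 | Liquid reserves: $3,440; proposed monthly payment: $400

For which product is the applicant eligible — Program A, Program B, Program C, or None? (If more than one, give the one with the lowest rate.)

Program A

Total debts = (440 + 290 + 400 + 545 + 400 + 1,035) = 3,110; DTI = 3,110/7,950 = 39.1%.
LTV = 20,500/23,000 = 89.1%.
Reserves = 3,440/400 = 8.6 months.
Program A: score 646 ≥ 580; DTI 39.1% ≤ 40%; LTV 89.1% ≤ 100%; employment 26 ≥ 18 mo → qualifies.
Program B: score 646 ≥ 620; DTI 39.1% ≤ 43%; LTV 89.1% ≤ 100%; employment 26 ≥ 6 mo; reserves 8.6 ≥ 4 mo → qualifies.
Program C: score 646 < 700; DTI 39.1% > 38%; reserves 8.6 ≥ 3 mo → does not qualify.
Qualifying: Program A, Program B. Lowest rate is 8.47% → Program A.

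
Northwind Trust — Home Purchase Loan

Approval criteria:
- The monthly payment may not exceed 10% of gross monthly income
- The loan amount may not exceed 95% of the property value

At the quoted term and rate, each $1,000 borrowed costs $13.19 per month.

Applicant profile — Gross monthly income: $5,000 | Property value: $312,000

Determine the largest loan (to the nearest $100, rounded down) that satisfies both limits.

$37,900

Payment cap: 10% × $5,000 = $500/month.
At $13.19 per $1,000, that supports 500/13.19 × 1,000 ≈ $37,907 → $37,900.
LTV cap: 95% × $312,000 = $296,400 → $296,400.
Binding constraint: payment-to-income.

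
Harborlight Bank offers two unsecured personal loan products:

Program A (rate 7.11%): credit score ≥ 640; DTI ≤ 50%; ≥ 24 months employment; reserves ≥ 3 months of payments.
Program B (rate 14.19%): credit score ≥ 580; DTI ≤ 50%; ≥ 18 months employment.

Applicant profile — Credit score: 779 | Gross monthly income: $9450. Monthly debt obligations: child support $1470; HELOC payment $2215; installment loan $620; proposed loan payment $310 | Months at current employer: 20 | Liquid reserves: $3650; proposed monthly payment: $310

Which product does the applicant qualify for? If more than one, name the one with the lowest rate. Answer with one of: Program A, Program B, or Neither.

Program B

Total debts = (1,470 + 2,215 + 620 + 310) = 4,615; DTI = 4,615/9,450 = 48.8%.
Reserves = 3,650/310 = 11.8 months.
Program A: score 779 ≥ 640; DTI 48.8% ≤ 50%; employment 20 < 24 mo; reserves 11.8 ≥ 3 mo → does not qualify.
Program B: score 779 ≥ 580; DTI 48.8% ≤ 50%; employment 20 ≥ 18 mo → qualifies.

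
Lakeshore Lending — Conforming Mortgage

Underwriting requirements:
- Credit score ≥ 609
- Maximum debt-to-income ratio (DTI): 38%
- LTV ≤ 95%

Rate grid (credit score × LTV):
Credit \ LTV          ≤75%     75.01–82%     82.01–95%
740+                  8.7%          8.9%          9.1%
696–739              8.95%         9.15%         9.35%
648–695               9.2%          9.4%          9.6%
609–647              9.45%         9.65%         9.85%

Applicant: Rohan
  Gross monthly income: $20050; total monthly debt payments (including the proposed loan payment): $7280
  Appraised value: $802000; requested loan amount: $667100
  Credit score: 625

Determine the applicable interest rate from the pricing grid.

Credit score 625 ≥ 609; DTI = 7,280/20,050 = 36.3% ≤ 38%
LTV = 667,100/802,000 = 83.2% ≤ 95%
Credit 625 → row 609–647; LTV 83.2% → column 82.01–95%. Grid cell → 9.85%.

9.85%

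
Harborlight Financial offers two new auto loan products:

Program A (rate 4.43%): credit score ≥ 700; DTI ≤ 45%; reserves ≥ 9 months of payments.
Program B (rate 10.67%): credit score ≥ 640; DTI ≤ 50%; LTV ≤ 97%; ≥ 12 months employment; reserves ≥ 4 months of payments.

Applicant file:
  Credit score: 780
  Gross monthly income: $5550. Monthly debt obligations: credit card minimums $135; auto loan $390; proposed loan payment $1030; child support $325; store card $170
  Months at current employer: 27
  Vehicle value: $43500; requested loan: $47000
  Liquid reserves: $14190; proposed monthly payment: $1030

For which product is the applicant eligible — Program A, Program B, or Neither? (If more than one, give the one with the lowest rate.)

Total debts = (135 + 390 + 1,030 + 325 + 170) = 2,050; DTI = 2,050/5,550 = 36.9%.
LTV = 47,000/43,500 = 108%.
Reserves = 14,190/1,030 = 13.8 months.
Program A: score 780 ≥ 700; DTI 36.9% ≤ 45%; reserves 13.8 ≥ 9 mo → qualifies.
Program B: score 780 ≥ 640; DTI 36.9% ≤ 50%; LTV 108% > 97%; employment 27 ≥ 12 mo; reserves 13.8 ≥ 4 mo → does not qualify.

Program A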